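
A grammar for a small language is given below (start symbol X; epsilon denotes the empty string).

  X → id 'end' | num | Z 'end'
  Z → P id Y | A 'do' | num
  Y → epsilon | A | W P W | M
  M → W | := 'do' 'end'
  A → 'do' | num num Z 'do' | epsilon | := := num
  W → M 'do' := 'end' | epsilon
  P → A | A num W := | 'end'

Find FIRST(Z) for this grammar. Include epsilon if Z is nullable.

{ 'do', 'end', :=, id, num }

From Z → P id Y: P nullable, take FIRST(P) ∪ {id} = { 'do', 'end', :=, id, num }.
From Z → A 'do': A nullable, take FIRST(A) ∪ {'do'} = { 'do', :=, num }.
Z → num contributes {num}.
Union: FIRST(Z) = { 'do', 'end', :=, id, num }.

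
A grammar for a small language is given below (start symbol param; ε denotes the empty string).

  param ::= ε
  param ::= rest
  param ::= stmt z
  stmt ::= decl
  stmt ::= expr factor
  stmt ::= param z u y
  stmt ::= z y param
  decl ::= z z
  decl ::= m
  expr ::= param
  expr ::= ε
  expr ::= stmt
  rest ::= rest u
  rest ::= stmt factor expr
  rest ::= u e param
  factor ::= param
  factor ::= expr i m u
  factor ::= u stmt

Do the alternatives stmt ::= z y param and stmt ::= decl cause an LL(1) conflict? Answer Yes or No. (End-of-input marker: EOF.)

Yes

FIRST(z y param) = { z } and FIRST(decl) = { m, z }.
Both contain z, so the two alternatives are not disjoint — LL(1) conflict.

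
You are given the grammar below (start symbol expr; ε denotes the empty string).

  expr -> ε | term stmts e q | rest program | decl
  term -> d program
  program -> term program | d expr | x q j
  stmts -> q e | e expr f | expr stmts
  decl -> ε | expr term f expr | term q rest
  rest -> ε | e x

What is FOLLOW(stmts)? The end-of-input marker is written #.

In expr -> term stmts e q: add FIRST(e q) = { e }.
In stmts -> expr stmts: stmts is at the end, add FOLLOW(stmts) = { e }.
Union: FOLLOW(stmts) = { e }.

{ e }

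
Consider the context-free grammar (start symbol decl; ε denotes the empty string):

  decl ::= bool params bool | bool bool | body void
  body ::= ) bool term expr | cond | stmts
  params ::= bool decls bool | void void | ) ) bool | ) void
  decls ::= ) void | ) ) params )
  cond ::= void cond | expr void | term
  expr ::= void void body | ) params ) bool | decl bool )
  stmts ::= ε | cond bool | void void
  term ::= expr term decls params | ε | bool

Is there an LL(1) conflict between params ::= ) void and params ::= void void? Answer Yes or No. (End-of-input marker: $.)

FIRST() void) = { ) } and FIRST(void void) = { void }.
The FIRST sets are disjoint and neither alternative is nullable — no conflict.

No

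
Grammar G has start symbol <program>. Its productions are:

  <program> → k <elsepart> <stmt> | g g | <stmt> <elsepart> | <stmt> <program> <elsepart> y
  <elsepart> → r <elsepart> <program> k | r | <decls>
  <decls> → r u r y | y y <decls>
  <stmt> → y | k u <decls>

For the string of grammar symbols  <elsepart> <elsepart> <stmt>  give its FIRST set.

Add FIRST(<elsepart>) = { r, y }; <elsepart> is not nullable, stop.

{ r, y }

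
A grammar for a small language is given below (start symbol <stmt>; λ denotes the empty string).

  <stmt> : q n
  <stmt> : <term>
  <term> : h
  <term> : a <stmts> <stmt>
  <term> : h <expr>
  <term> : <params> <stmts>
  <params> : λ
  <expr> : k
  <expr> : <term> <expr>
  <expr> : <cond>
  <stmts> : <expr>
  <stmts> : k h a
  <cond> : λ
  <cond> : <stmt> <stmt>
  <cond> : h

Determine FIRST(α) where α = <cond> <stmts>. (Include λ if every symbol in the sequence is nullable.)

Add FIRST(<cond>)\{λ} = { a, h, k, q }; <cond> is nullable, continue.
Add FIRST(<stmts>)\{λ} = { a, h, k, q }; <stmts> is nullable, continue.
Every symbol is nullable, so include λ.

{ a, h, k, q, λ }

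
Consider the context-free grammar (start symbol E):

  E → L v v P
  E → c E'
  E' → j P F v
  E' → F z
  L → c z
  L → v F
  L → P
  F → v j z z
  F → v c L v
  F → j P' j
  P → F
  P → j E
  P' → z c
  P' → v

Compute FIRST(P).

From P → F: add FIRST(F) = { j, v }.
P → j E contributes {j}.
Union: FIRST(P) = { j, v }.

{ j, v }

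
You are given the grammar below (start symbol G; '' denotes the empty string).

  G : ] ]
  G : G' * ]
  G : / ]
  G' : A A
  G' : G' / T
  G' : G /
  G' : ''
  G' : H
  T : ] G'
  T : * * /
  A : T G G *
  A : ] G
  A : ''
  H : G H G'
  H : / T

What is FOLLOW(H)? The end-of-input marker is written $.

In G' : H: H is at the end, add FOLLOW(G') = { *, /, ] }.
In H : G H G': add FIRST(G')\{''} = { *, /, ] }.
  Since G' is nullable, also add FOLLOW(H) = { *, /, ] }.
Union: FOLLOW(H) = { *, /, ] }.

{ *, /, ] }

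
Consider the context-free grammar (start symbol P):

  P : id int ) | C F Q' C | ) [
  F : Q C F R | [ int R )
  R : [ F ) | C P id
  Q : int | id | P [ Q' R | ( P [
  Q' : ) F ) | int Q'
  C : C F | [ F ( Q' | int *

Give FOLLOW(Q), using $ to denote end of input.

{ [, int }

In F : Q C F R: add FIRST(C F R) = { [, int }.
Union: FOLLOW(Q) = { [, int }.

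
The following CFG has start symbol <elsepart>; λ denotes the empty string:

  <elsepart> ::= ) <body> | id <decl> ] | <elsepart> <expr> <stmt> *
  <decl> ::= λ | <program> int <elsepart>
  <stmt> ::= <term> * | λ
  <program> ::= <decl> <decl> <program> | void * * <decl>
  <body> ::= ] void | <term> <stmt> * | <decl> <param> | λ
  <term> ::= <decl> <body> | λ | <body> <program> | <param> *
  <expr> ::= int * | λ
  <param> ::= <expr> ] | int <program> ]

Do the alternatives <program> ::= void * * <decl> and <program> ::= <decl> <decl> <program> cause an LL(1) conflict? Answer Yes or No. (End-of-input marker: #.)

Yes

FIRST(void * * <decl>) = { void } and FIRST(<decl> <decl> <program>) = { void }.
Both contain void, so the two alternatives are not disjoint — LL(1) conflict.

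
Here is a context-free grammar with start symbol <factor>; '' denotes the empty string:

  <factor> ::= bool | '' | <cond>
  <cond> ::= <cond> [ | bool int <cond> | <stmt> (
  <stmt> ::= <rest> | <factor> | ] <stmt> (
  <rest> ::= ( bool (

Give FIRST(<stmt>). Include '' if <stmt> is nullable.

{ (, ], bool, '' }

From <stmt> ::= <rest>: add FIRST(<rest>) = { ( }.
From <stmt> ::= <factor>: add FIRST(<factor>) = { (, ], bool, '' } (including '' since <factor> is nullable).
<stmt> ::= ] <stmt> ( contributes {]}.
Union: FIRST(<stmt>) = { (, ], bool, '' }.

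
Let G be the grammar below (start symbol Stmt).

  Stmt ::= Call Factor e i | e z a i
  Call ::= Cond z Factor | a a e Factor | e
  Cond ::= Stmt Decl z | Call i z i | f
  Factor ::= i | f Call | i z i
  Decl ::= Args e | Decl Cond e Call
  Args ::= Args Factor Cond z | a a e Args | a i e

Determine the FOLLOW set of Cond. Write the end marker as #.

{ e, z }

In Call ::= Cond z Factor: add FIRST(z Factor) = { z }.
In Decl ::= Decl Cond e Call: add FIRST(e Call) = { e }.
In Args ::= Args Factor Cond z: add FIRST(z) = { z }.
Union: FOLLOW(Cond) = { e, z }.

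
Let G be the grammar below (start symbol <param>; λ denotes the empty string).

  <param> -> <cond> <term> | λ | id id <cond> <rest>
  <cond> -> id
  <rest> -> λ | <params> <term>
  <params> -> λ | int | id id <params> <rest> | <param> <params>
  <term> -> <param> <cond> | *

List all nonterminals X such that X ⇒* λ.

{ <param>, <params>, <rest> }

Directly nullable (have an λ-production): <param>, <rest>, <params>.
No other nonterminal has a production whose RHS symbols are all nullable.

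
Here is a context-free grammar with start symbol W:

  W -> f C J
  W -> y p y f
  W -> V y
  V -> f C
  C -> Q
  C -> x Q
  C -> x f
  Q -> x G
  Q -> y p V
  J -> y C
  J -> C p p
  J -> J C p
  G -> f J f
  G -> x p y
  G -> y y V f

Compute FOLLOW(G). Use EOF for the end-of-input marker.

{ EOF, f, p, x, y }

In Q -> x G: G is at the end, add FOLLOW(Q) = { EOF, f, p, x, y }.
Union: FOLLOW(G) = { EOF, f, p, x, y }.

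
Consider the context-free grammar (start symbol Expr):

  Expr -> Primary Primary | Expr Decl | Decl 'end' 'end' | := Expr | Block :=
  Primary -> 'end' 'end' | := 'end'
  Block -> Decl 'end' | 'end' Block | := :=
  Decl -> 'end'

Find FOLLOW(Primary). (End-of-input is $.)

In Expr -> Primary Primary: add FIRST(Primary) = { 'end', := }.
In Expr -> Primary Primary: Primary is at the end, add FOLLOW(Expr) = { $, 'end' }.
Union: FOLLOW(Primary) = { $, 'end', := }.

{ $, 'end', := }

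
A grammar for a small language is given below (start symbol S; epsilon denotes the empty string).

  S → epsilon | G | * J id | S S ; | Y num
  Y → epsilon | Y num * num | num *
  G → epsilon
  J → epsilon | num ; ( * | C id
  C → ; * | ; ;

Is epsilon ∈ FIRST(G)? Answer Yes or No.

Yes

G has an epsilon-production, so G ⇒ epsilon.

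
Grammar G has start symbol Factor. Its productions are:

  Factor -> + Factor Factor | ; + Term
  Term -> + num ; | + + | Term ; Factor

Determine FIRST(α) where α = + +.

{ + }

+ is a terminal; add {+} and stop.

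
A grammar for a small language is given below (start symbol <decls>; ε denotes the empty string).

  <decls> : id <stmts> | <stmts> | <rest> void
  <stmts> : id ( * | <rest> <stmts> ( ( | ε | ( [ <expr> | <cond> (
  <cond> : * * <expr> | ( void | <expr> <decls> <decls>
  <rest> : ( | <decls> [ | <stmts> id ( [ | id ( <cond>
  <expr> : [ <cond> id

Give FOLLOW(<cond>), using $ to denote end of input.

In <stmts> : <cond> (: add FIRST(() = { ( }.
In <rest> : id ( <cond>: <cond> is at the end, add FOLLOW(<rest>) = { (, *, [, id, void }.
In <expr> : [ <cond> id: add FIRST(id) = { id }.
Union: FOLLOW(<cond>) = { (, *, [, id, void }.

{ (, *, [, id, void }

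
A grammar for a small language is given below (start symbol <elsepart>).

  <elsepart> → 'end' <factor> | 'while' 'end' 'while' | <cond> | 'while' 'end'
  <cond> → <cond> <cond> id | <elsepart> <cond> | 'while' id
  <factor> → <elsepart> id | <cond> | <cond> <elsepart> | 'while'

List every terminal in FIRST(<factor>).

From <factor> → <elsepart> id: add FIRST(<elsepart>) = { 'end', 'while' }.
From <factor> → <cond>: add FIRST(<cond>) = { 'end', 'while' }.
From <factor> → <cond> <elsepart>: add FIRST(<cond>) = { 'end', 'while' }.
<factor> → 'while' contributes {'while'}.
Union: FIRST(<factor>) = { 'end', 'while' }.

{ 'end', 'while' }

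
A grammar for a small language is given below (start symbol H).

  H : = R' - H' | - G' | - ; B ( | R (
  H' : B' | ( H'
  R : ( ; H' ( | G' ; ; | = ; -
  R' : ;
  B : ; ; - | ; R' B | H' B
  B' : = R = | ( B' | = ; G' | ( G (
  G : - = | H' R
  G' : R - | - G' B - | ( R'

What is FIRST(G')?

From G' : R -: add FIRST(R) = { (, -, = }.
G' : - G' B - contributes {-}.
G' : ( R' contributes {(}.
Union: FIRST(G') = { (, -, = }.

{ (, -, = }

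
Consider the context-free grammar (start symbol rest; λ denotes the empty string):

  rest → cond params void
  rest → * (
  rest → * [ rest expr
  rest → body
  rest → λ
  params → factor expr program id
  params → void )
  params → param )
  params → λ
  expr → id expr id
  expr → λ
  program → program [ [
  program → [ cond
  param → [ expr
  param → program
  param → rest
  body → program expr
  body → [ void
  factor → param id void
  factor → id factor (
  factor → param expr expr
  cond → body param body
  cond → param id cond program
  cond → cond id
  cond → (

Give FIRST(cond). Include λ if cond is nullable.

{ (, *, [, id }

From cond → body param body: add FIRST(body) = { [ }.
From cond → param id cond program: param nullable, take FIRST(param) ∪ {id} = { (, *, [, id }.
From cond → cond id: add FIRST(cond) = { (, *, [, id }.
cond → ( contributes {(}.
Union: FIRST(cond) = { (, *, [, id }.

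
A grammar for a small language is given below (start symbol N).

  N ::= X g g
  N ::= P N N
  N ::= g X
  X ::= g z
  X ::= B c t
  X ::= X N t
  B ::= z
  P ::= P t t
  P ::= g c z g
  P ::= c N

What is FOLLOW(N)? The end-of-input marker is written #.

N is the start symbol, so # ∈ FOLLOW(N).
In N ::= P N N: add FIRST(N) = { c, g, z }.
In N ::= P N N: N is at the end, add FOLLOW(N) = { #, c, g, t, z }.
In X ::= X N t: add FIRST(t) = { t }.
In P ::= c N: N is at the end, add FOLLOW(P) = { c, g, t, z }.
Union: FOLLOW(N) = { #, c, g, t, z }.

{ #, c, g, t, z }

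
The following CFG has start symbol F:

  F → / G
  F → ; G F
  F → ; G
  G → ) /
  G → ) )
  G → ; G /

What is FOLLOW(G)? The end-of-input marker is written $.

In F → / G: G is at the end, add FOLLOW(F) = { $ }.
In F → ; G F: add FIRST(F) = { /, ; }.
In F → ; G: G is at the end, add FOLLOW(F) = { $ }.
In G → ; G /: add FIRST(/) = { / }.
Union: FOLLOW(G) = { $, /, ; }.

{ $, /, ; }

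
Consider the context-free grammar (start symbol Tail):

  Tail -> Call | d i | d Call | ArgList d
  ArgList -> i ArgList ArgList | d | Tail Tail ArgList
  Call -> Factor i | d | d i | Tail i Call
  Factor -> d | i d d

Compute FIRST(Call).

{ d, i }

From Call -> Factor i: add FIRST(Factor) = { d, i }.
Call -> d contributes {d}.
Call -> d i contributes {d}.
From Call -> Tail i Call: add FIRST(Tail) = { d, i }.
Union: FIRST(Call) = { d, i }.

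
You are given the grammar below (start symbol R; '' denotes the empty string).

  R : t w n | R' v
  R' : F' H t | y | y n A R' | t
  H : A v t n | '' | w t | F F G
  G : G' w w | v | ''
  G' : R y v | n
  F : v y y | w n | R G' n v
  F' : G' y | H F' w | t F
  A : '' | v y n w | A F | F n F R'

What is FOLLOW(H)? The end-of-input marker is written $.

{ n, t, v, w, y }

In R' : F' H t: add FIRST(t) = { t }.
In F' : H F' w: add FIRST(F' w) = { n, t, v, w, y }.
Union: FOLLOW(H) = { n, t, v, w, y }.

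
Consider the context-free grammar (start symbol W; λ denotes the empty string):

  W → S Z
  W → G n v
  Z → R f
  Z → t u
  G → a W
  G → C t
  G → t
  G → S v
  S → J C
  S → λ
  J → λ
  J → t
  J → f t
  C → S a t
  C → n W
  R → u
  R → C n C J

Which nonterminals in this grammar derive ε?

Directly nullable (have an λ-production): S, J.
No other nonterminal has a production whose RHS symbols are all nullable.

{ J, S }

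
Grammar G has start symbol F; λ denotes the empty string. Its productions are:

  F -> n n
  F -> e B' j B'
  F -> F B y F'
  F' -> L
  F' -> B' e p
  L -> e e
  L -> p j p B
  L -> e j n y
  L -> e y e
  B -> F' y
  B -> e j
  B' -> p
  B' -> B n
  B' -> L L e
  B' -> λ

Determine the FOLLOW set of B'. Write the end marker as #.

{ #, e, j, p }

In F -> e B' j B': add FIRST(j B') = { j }.
In F -> e B' j B': B' is at the end, add FOLLOW(F) = { #, e, p }.
In F' -> B' e p: add FIRST(e p) = { e }.
Union: FOLLOW(B') = { #, e, j, p }.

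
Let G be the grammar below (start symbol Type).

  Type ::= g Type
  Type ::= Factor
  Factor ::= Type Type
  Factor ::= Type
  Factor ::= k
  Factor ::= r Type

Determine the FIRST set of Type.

Type ::= g Type contributes {g}.
From Type ::= Factor: add FIRST(Factor) = { g, k, r }.
Union: FIRST(Type) = { g, k, r }.

{ g, k, r }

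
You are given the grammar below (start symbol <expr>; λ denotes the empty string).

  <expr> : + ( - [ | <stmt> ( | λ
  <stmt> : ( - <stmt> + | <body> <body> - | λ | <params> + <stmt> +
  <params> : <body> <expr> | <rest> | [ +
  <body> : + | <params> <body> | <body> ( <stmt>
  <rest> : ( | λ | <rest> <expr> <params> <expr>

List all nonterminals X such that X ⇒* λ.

{ <expr>, <params>, <rest>, <stmt> }

Directly nullable (have an λ-production): <expr>, <stmt>, <rest>.
<params> : <rest> with every symbol nullable, so <params> is nullable.
No other nonterminal has a production whose RHS symbols are all nullable.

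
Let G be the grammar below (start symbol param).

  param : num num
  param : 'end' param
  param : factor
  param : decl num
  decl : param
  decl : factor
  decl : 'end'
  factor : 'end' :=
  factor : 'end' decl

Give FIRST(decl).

{ 'end', num }

From decl : param: add FIRST(param) = { 'end', num }.
From decl : factor: add FIRST(factor) = { 'end' }.
decl : 'end' contributes {'end'}.
Union: FIRST(decl) = { 'end', num }.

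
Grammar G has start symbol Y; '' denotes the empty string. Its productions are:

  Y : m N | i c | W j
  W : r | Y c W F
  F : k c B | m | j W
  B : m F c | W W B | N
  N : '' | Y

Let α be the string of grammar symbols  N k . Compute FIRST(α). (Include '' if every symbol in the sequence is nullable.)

Add FIRST(N)\{''} = { i, m, r }; N is nullable, continue.
k is a terminal; add {k} and stop.

{ i, k, m, r }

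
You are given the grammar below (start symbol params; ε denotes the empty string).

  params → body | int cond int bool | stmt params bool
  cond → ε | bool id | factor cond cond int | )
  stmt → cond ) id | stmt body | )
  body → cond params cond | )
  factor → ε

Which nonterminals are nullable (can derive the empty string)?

{ cond, factor }

Directly nullable (have an ε-production): cond, factor.
No other nonterminal has a production whose RHS symbols are all nullable.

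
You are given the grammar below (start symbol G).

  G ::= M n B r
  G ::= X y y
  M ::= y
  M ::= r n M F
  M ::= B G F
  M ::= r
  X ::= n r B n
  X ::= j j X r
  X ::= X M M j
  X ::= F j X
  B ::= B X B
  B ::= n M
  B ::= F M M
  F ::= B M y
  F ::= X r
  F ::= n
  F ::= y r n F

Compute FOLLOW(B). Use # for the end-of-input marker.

{ j, n, r, y }

In G ::= M n B r: add FIRST(r) = { r }.
In M ::= B G F: add FIRST(G F) = { j, n, r, y }.
In X ::= n r B n: add FIRST(n) = { n }.
In B ::= B X B: add FIRST(X B) = { j, n, y }.
In B ::= B X B: B is at the end, add FOLLOW(B) = { j, n, r, y }.
In F ::= B M y: add FIRST(M y) = { j, n, r, y }.
Union: FOLLOW(B) = { j, n, r, y }.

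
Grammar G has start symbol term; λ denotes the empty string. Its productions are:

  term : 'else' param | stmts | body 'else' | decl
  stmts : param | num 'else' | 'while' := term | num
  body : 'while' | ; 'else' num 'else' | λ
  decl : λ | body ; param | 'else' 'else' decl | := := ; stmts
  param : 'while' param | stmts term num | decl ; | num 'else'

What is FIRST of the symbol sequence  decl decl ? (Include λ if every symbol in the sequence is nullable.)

Add FIRST(decl)\{λ} = { 'else', 'while', :=, ; }; decl is nullable, continue.
Add FIRST(decl)\{λ} = { 'else', 'while', :=, ; }; decl is nullable, continue.
Every symbol is nullable, so include λ.

{ 'else', 'while', :=, ;, λ }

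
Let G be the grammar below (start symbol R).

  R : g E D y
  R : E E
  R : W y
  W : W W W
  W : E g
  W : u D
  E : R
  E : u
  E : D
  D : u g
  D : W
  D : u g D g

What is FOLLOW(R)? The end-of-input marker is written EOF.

R is the start symbol, so EOF ∈ FOLLOW(R).
In E : R: R is at the end, add FOLLOW(E) = { EOF, g, u }.
Union: FOLLOW(R) = { EOF, g, u }.

{ EOF, g, u }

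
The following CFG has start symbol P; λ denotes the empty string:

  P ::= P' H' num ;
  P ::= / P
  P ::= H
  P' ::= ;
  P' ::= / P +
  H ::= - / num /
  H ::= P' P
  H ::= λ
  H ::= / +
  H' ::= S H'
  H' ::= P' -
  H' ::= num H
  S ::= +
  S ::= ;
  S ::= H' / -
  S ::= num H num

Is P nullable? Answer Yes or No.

P ::= H and each of H is nullable, so P ⇒* λ.

Yes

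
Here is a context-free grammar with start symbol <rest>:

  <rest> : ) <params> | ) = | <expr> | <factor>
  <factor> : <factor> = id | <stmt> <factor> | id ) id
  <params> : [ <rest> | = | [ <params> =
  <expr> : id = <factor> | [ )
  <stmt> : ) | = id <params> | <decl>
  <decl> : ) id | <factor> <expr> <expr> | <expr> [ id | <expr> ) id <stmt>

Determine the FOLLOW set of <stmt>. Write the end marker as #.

{ ), =, [, id }

In <factor> : <stmt> <factor>: add FIRST(<factor>) = { ), =, [, id }.
In <decl> : <expr> ) id <stmt>: <stmt> is at the end, add FOLLOW(<decl>) = { ), =, [, id }.
Union: FOLLOW(<stmt>) = { ), =, [, id }.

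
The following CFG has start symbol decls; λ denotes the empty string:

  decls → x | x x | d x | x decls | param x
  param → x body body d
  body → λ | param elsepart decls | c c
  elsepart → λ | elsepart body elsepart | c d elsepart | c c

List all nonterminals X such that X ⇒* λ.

Directly nullable (have an λ-production): body, elsepart.
No other nonterminal has a production whose RHS symbols are all nullable.

{ body, elsepart }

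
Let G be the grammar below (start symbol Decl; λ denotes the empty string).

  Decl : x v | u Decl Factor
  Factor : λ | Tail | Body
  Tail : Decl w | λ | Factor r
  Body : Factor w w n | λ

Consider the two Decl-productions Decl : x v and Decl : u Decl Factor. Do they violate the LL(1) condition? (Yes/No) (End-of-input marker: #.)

FIRST(x v) = { x } and FIRST(u Decl Factor) = { u }.
The FIRST sets are disjoint and neither alternative is nullable — no conflict.

No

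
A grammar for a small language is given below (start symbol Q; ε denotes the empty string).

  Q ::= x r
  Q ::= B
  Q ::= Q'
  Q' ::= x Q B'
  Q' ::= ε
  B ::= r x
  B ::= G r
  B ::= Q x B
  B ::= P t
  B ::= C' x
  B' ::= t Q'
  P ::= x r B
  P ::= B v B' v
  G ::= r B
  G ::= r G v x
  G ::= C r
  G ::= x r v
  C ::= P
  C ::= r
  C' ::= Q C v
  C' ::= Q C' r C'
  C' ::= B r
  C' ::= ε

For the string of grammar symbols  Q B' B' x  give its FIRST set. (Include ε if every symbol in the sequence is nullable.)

{ r, t, x }

Add FIRST(Q)\{ε} = { r, x }; Q is nullable, continue.
Add FIRST(B') = { t }; B' is not nullable, stop.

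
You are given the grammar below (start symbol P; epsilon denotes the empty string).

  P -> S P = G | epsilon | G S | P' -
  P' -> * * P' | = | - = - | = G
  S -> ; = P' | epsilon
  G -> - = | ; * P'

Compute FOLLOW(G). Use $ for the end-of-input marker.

{ $, *, -, ;, = }

In P -> S P = G: G is at the end, add FOLLOW(P) = { $, = }.
In P -> G S: add FIRST(S)\{epsilon} = { ; }.
  Since S is nullable, also add FOLLOW(P) = { $, = }.
In P' -> = G: G is at the end, add FOLLOW(P') = { $, *, -, ;, = }.
Union: FOLLOW(G) = { $, *, -, ;, = }.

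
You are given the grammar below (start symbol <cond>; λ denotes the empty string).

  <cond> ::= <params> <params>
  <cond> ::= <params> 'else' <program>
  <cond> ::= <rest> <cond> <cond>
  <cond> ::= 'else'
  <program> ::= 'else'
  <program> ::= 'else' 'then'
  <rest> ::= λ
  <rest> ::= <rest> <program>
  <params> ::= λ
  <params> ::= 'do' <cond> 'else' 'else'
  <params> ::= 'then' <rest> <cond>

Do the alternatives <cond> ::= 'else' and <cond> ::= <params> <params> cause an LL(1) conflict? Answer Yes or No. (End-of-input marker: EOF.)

Yes

FIRST('else') = { 'else' } and FIRST(<params> <params>) = { 'do', 'then', λ }.
The second alternative is nullable and FOLLOW(<cond>) = { EOF, 'do', 'else', 'then' } shares 'else' with FIRST of the first — conflict.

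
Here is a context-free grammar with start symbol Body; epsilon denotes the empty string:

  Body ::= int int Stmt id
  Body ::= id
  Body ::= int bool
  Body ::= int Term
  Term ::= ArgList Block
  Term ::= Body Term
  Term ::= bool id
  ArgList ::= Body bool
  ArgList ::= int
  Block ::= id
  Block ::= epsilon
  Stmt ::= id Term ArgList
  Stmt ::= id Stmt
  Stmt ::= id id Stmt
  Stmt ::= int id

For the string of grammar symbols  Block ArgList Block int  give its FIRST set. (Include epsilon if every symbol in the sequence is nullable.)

Add FIRST(Block)\{epsilon} = { id }; Block is nullable, continue.
Add FIRST(ArgList) = { id, int }; ArgList is not nullable, stop.

{ id, int }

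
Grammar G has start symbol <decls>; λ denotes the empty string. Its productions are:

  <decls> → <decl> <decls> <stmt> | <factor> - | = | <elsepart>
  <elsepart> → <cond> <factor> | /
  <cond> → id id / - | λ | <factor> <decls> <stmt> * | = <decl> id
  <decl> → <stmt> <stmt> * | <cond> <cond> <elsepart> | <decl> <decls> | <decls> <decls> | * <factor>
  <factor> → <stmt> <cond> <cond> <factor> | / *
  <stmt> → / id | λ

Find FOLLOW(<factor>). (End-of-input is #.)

In <decls> → <factor> -: add FIRST(-) = { - }.
In <elsepart> → <cond> <factor>: <factor> is at the end, add FOLLOW(<elsepart>) = { #, *, /, =, id }.
In <cond> → <factor> <decls> <stmt> *: add FIRST(<decls> <stmt> *) = { *, /, =, id }.
In <decl> → * <factor>: <factor> is at the end, add FOLLOW(<decl>) = { *, /, =, id }.
In <factor> → <stmt> <cond> <cond> <factor>: <factor> is at the end, add FOLLOW(<factor>) = { #, *, -, /, =, id }.
Union: FOLLOW(<factor>) = { #, *, -, /, =, id }.

{ #, *, -, /, =, id }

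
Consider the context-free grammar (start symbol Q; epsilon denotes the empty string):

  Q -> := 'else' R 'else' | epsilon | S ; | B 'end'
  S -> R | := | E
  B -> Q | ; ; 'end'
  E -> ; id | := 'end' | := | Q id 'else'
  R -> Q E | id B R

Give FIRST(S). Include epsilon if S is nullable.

{ 'end', :=, ;, id }

From S -> R: add FIRST(R) = { 'end', :=, ;, id }.
S -> := contributes {:=}.
From S -> E: add FIRST(E) = { 'end', :=, ;, id }.
Union: FIRST(S) = { 'end', :=, ;, id }.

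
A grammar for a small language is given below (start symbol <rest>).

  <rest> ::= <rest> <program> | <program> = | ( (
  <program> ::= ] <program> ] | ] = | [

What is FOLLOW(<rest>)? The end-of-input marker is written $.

<rest> is the start symbol, so $ ∈ FOLLOW(<rest>).
In <rest> ::= <rest> <program>: add FIRST(<program>) = { [, ] }.
Union: FOLLOW(<rest>) = { $, [, ] }.

{ $, [, ] }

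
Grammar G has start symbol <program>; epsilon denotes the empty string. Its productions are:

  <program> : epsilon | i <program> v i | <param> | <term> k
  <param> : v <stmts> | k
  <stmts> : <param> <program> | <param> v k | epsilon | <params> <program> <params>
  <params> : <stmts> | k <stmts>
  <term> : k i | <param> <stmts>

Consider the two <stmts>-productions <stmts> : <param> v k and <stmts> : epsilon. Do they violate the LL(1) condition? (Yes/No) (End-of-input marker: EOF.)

FIRST(<param> v k) = { k, v } and FIRST(epsilon) = { epsilon }.
The second alternative is nullable and FOLLOW(<stmts>) = { EOF, i, k, v } shares k with FIRST of the first — conflict.

Yes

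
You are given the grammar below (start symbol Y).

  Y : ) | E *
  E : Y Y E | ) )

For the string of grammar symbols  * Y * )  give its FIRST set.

* is a terminal; add {*} and stop.

{ * }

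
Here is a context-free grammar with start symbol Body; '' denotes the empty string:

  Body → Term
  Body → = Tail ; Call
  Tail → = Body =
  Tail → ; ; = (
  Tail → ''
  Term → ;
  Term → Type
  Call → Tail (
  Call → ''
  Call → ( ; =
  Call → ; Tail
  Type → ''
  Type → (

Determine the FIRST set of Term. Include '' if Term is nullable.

{ (, ;, '' }

Term → ; contributes {;}.
From Term → Type: add FIRST(Type) = { (, '' } (including '' since Type is nullable).
Union: FIRST(Term) = { (, ;, '' }.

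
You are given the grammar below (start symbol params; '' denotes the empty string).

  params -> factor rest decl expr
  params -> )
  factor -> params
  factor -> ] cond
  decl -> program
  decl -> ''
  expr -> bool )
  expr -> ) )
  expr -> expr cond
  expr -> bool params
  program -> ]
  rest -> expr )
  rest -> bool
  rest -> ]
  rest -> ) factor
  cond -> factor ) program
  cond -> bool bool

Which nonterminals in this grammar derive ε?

{ decl }

Directly nullable (have an ''-production): decl.
No other nonterminal has a production whose RHS symbols are all nullable.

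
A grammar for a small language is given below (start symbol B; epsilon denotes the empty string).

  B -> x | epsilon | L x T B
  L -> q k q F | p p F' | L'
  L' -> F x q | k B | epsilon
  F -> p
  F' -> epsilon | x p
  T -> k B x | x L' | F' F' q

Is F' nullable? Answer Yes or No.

F' has an epsilon-production, so F' ⇒ epsilon.

Yes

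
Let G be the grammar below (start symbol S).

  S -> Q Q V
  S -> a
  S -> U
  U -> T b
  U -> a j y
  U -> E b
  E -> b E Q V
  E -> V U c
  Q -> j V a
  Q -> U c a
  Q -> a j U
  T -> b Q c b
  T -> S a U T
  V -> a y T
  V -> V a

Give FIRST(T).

{ a, b, j }

T -> b Q c b contributes {b}.
From T -> S a U T: add FIRST(S) = { a, b, j }.
Union: FIRST(T) = { a, b, j }.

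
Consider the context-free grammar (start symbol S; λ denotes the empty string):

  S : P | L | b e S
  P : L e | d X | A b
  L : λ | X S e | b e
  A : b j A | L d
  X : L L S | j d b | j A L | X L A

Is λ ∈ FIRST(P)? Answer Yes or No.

Nullable nonterminals: L, S, X.
No production of P has an RHS whose symbols are all nullable, so P is not nullable.

No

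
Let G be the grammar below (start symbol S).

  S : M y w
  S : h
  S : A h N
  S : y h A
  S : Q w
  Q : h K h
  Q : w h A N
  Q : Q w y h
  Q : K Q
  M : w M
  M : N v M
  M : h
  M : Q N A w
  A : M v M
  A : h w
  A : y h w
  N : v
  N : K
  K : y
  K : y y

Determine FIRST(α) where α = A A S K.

{ h, v, w, y }

Add FIRST(A) = { h, v, w, y }; A is not nullable, stop.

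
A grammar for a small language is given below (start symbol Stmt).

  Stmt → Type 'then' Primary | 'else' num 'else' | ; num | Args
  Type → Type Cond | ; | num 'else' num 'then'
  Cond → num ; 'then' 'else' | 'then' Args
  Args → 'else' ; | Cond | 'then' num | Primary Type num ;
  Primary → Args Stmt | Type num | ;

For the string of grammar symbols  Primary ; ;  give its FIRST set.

{ 'else', 'then', ;, num }

Add FIRST(Primary) = { 'else', 'then', ;, num }; Primary is not nullable, stop.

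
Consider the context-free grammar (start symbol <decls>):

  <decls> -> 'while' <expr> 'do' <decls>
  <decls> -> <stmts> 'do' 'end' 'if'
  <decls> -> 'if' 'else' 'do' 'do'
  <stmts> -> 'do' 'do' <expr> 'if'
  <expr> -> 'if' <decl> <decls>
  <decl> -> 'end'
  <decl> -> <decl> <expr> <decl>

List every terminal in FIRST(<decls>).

<decls> -> 'while' <expr> 'do' <decls> contributes {'while'}.
From <decls> -> <stmts> 'do' 'end' 'if': add FIRST(<stmts>) = { 'do' }.
<decls> -> 'if' 'else' 'do' 'do' contributes {'if'}.
Union: FIRST(<decls>) = { 'do', 'if', 'while' }.

{ 'do', 'if', 'while' }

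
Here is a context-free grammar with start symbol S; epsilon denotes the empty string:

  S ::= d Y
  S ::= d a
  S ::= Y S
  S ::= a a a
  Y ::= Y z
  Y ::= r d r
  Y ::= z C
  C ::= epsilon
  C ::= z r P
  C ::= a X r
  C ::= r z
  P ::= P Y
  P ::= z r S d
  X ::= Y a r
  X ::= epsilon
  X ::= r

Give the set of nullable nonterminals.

Directly nullable (have an epsilon-production): C, X.
No other nonterminal has a production whose RHS symbols are all nullable.

{ C, X }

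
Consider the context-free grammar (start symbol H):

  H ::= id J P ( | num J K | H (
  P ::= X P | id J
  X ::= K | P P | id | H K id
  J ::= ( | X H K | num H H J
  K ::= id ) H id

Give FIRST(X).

{ id, num }

From X ::= K: add FIRST(K) = { id }.
From X ::= P P: add FIRST(P) = { id, num }.
X ::= id contributes {id}.
From X ::= H K id: add FIRST(H) = { id, num }.
Union: FIRST(X) = { id, num }.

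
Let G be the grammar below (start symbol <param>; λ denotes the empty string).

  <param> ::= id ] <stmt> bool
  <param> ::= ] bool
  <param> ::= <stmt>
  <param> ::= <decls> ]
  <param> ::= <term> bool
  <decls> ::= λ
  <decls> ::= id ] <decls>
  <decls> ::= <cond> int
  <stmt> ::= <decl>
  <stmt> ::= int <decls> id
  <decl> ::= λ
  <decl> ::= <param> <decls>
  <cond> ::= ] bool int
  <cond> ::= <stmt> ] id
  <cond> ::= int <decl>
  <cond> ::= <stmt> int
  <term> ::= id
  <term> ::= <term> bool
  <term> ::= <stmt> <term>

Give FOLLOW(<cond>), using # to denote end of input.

{ int }

In <decls> ::= <cond> int: add FIRST(int) = { int }.
Union: FOLLOW(<cond>) = { int }.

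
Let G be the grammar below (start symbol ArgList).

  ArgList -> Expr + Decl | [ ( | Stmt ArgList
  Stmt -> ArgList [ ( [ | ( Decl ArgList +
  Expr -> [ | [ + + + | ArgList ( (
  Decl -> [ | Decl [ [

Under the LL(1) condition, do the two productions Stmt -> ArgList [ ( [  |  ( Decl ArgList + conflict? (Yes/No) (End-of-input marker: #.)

FIRST(ArgList [ ( [) = { (, [ } and FIRST(( Decl ArgList +) = { ( }.
Both contain (, so the two alternatives are not disjoint — LL(1) conflict.

Yes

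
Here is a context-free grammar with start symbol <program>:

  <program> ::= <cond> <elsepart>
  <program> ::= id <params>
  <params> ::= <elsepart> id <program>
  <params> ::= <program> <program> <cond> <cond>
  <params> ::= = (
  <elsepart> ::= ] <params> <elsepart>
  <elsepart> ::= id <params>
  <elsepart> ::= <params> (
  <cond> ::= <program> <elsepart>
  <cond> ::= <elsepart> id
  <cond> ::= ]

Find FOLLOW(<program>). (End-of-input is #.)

<program> is the start symbol, so # ∈ FOLLOW(<program>).
In <params> ::= <elsepart> id <program>: <program> is at the end, add FOLLOW(<params>) = { #, (, =, ], id }.
In <params> ::= <program> <program> <cond> <cond>: add FIRST(<program> <cond> <cond>) = { =, ], id }.
In <params> ::= <program> <program> <cond> <cond>: add FIRST(<cond> <cond>) = { =, ], id }.
In <cond> ::= <program> <elsepart>: add FIRST(<elsepart>) = { =, ], id }.
Union: FOLLOW(<program>) = { #, (, =, ], id }.

{ #, (, =, ], id }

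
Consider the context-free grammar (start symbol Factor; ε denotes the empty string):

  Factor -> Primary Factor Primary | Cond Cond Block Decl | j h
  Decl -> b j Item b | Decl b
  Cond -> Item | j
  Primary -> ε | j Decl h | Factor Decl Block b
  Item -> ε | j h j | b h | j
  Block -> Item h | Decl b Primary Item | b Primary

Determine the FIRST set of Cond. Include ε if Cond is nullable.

From Cond -> Item: add FIRST(Item) = { b, j, ε } (including ε since Item is nullable).
Cond -> j contributes {j}.
Union: FIRST(Cond) = { b, j, ε }.

{ b, j, ε }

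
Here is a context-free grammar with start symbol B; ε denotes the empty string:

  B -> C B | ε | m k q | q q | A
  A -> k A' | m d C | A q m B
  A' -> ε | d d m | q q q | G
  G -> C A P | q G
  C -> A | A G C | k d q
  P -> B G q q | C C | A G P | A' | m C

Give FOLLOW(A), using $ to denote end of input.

In B -> A: A is at the end, add FOLLOW(B) = { $, d, k, m, q }.
In A -> A q m B: add FIRST(q m B) = { q }.
In G -> C A P: add FIRST(P)\{ε} = { d, k, m, q }.
  Since P is nullable, also add FOLLOW(G) = { $, d, k, m, q }.
In C -> A: A is at the end, add FOLLOW(C) = { $, d, k, m, q }.
In C -> A G C: add FIRST(G C) = { k, m, q }.
In P -> A G P: add FIRST(G P) = { k, m, q }.
Union: FOLLOW(A) = { $, d, k, m, q }.

{ $, d, k, m, q }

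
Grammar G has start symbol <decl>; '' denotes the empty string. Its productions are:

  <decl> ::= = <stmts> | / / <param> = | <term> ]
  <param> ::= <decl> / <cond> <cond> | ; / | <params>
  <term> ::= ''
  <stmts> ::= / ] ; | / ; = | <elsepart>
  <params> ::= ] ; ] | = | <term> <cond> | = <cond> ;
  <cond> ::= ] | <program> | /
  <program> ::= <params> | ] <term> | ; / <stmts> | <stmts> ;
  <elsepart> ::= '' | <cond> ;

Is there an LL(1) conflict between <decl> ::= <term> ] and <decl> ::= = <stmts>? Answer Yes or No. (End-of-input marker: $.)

No

FIRST(<term> ]) = { ] } and FIRST(= <stmts>) = { = }.
The FIRST sets are disjoint and neither alternative is nullable — no conflict.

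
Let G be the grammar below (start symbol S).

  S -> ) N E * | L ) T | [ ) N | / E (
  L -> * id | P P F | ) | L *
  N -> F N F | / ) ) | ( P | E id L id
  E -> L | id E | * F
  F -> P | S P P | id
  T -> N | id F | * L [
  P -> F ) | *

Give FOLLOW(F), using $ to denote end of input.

{ $, (, ), *, /, [, id }

In L -> P P F: F is at the end, add FOLLOW(L) = { (, ), *, [, id }.
In N -> F N F: add FIRST(N F) = { (, ), *, /, [, id }.
In N -> F N F: F is at the end, add FOLLOW(N) = { $, ), *, /, [, id }.
In E -> * F: F is at the end, add FOLLOW(E) = { (, *, id }.
In T -> id F: F is at the end, add FOLLOW(T) = { $, ), *, /, [, id }.
In P -> F ): add FIRST()) = { ) }.
Union: FOLLOW(F) = { $, (, ), *, /, [, id }.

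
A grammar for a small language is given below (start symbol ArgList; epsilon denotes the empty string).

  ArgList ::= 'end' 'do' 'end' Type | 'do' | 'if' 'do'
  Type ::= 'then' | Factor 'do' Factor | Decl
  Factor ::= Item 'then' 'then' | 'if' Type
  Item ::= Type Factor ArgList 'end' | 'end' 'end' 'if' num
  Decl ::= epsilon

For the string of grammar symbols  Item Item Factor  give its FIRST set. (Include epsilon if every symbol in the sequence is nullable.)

Add FIRST(Item) = { 'end', 'if', 'then' }; Item is not nullable, stop.

{ 'end', 'if', 'then' }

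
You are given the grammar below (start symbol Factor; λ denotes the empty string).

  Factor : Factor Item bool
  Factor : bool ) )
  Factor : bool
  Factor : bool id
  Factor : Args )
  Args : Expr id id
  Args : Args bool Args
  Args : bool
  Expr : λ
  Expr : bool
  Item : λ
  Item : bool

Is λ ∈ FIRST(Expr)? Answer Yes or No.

Yes

Expr has an λ-production, so Expr ⇒ λ.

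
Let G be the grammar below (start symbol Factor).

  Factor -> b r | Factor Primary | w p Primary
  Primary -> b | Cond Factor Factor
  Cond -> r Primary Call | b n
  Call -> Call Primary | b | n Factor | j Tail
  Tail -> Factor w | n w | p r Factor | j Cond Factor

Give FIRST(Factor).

{ b, w }

Factor -> b r contributes {b}.
From Factor -> Factor Primary: add FIRST(Factor) = { b, w }.
Factor -> w p Primary contributes {w}.
Union: FIRST(Factor) = { b, w }.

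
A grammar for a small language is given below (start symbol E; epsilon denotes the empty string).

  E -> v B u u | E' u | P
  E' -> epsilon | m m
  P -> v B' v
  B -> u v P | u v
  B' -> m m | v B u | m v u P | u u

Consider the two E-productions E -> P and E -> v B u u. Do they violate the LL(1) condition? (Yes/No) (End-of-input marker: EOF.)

FIRST(P) = { v } and FIRST(v B u u) = { v }.
Both contain v, so the two alternatives are not disjoint — LL(1) conflict.

Yes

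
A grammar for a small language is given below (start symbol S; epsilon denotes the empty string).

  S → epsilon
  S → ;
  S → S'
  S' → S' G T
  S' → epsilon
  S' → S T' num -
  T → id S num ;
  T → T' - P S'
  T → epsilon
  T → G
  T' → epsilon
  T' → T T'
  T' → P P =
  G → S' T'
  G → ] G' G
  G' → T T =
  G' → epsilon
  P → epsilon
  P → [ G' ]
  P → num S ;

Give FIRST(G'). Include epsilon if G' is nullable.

{ -, ;, =, [, ], id, num, epsilon }

From G' → T T =: T, T nullable, take FIRST(T) ∪ FIRST(T) ∪ {=} = { -, ;, =, [, ], id, num }.
G' → epsilon contributes epsilon.
Union: FIRST(G') = { -, ;, =, [, ], id, num, epsilon }.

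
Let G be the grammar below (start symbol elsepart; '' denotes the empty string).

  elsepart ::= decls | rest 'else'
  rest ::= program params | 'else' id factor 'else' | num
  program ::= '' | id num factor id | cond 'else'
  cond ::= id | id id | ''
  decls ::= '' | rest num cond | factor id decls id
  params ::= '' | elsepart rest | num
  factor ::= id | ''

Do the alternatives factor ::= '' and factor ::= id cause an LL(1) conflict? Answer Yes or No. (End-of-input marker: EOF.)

FIRST('') = { '' } and FIRST(id) = { id }.
The first alternative is nullable and FOLLOW(factor) = { 'else', id } shares id with FIRST of the second — conflict.

Yes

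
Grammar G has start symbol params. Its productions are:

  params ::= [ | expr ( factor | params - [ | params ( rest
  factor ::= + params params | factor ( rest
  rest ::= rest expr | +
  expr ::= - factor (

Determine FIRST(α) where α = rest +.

{ + }

Add FIRST(rest) = { + }; rest is not nullable, stop.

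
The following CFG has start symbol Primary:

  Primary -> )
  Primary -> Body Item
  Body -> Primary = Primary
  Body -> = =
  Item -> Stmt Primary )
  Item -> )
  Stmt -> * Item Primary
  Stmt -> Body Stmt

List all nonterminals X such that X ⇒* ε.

{ } (none)

No nonterminal has an empty production or an RHS whose symbols are all nullable.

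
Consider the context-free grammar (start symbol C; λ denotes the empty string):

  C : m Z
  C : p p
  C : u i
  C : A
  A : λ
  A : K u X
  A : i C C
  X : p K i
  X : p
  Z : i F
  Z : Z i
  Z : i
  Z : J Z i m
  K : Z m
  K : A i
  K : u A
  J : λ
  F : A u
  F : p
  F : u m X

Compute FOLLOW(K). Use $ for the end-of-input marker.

In A : K u X: add FIRST(u X) = { u }.
In X : p K i: add FIRST(i) = { i }.
Union: FOLLOW(K) = { i, u }.

{ i, u }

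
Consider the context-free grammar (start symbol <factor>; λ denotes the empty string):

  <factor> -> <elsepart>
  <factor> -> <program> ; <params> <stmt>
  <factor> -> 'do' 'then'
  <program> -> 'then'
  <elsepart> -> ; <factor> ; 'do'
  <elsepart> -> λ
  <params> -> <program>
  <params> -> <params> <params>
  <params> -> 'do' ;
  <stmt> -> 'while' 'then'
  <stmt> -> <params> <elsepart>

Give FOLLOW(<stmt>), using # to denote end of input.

In <factor> -> <program> ; <params> <stmt>: <stmt> is at the end, add FOLLOW(<factor>) = { #, ; }.
Union: FOLLOW(<stmt>) = { #, ; }.

{ #, ; }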